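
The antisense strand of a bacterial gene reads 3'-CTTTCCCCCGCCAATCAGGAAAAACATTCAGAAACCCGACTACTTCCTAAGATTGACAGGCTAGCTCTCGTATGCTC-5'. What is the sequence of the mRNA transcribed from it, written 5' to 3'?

5'-GAAAGGGGGCGGUUAGUCCUUUUUGUAAGUCUUUGGGCUGAUGAAGGAUUCUAACUGUCCGAUCGAGAGCAUACGAG-3'

Reading the template 3'→5' as shown, RNA polymerase pairs each base (A→U, T→A, G↔C) to build mRNA 5'→3' directly.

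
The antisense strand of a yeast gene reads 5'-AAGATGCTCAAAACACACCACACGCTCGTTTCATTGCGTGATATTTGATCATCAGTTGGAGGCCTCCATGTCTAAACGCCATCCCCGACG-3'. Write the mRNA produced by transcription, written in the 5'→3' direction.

5'-CGUCGGGGAUGGCGUUUAGACAUGGAGGCCUCCAACUGAUGAUCAAAUAUCACGCAAUGAAACGAGCGUGUGGUGUGUUUUGAGCAUCUU-3'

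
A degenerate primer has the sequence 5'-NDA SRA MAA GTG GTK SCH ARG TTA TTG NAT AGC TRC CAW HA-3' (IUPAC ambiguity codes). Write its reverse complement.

5′-TDWTGGYAGCTATNCAATAACYTDGSMACCACTTKTYSTHN-3′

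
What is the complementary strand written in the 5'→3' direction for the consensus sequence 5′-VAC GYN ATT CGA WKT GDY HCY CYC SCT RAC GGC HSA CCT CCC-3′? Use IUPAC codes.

Standard pairs A↔T, G↔C; ambiguity codes pair R↔Y, K↔M, W↔W, S↔S, D↔H, V↔B, N↔N. Complement (BTGCRNTAAGCTWMACHRDGRGRGSGAYTGCCGDSTGGAGGG), then reverse for 5'→3'.

5'-GGGAGGTSDGCCGTYAGSGRGRGDRHCAMWTCGAATNRCGTB-3'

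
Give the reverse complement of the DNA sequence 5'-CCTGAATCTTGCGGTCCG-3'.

5'-CGGACCGCAAGATTCAGG-3'

Complement each base (A↔T, G↔C): GGACTTAGAACGCCAGGC. Then reverse.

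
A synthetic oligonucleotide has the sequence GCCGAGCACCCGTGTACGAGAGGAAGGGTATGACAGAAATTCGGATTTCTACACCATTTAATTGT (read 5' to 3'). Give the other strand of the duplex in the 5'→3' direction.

Pairing A↔T and G↔C gives CGGCTCGTGGGCACATGCTCTCCTTCCCATACTGTCTTTAAGCCTAAAGATGTGGTAAATTAACA, running 3'→5'. Reverse for the 5'→3' convention.

5'-ACAATTAAATGGTGTAGAAATCCGAATTTCTGTCATACCCTTCCTCTCGTACACGGGTGCTCGGC-3'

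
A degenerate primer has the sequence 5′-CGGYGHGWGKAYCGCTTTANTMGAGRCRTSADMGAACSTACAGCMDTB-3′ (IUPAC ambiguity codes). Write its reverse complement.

5'-VAHKGCTGTASGTTCKHTSAYGYCTCKANTAAAGCGRTMCWCDCRCCG-3'

Standard pairs A↔T, G↔C; ambiguity codes pair R↔Y, M↔K, W↔W, S↔S, B↔V, D↔H, N↔N. Complement (GCCRCDCWCMTRGCGAAATNAKCTCYGYASTHKCTTGSATGTCGKHAV), then reverse for 5'→3'.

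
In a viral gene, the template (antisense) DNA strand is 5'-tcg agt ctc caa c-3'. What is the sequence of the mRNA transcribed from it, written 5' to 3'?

5'-GUUGGAGACUCGA-3'

The mRNA has the sequence of the coding strand (reverse complement of the template) with T→U. Reverse complement of TCGAGTCTCCAAC is GTTGGAGACTCGA; then T→U.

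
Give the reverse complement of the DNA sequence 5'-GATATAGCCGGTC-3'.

Reading the sequence 3'→5' and pairing each base (A↔T, G↔C) gives the reverse complement directly.

5'-GACCGGCTATATC-3'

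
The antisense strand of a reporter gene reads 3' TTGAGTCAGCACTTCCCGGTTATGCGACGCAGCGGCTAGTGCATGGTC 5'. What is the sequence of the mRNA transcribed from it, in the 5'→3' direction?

5'-AACUCAGUCGUGAAGGGCCAAUACGCUGCGUCGCCGAUCACGUACCAG-3'

Reading the template 3'→5' as shown, RNA polymerase pairs each base (A→U, T→A, G↔C) to build mRNA 5'→3' directly.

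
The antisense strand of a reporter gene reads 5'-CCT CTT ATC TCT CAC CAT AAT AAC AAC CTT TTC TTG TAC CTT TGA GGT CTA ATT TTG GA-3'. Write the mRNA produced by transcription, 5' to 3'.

The mRNA has the sequence of the coding strand (reverse complement of the template) with T→U. Reverse complement of CCTCTTATCTCTCACCATAATAACAACCTTTTCTTGTACCTTTGAGGTCTAATTTTGGA is TCCAAAATTAGACCTCAAAGGTACAAGAAAAGGTTGTTATTATGGTGAGAGATAAGAGG; then T→U.

5'-UCCAAAAUUAGACCUCAAAGGUACAAGAAAAGGUUGUUAUUAUGGUGAGAGAUAAGAGG-3'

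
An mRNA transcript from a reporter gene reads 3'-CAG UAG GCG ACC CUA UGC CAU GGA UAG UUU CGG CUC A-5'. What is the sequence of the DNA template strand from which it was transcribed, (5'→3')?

Written 5'→3' the mRNA is ACUCGGCUUUGAUAGGUACCGUAUCCCAGCGGAUGAC, so the coding DNA strand is ACTCGGCTTTGATAGGTACCGTATCCCAGCGGATGAC. The template is its reverse complement.

5′-GTCATCCGCTGGGATACGGTACCTATCAAAGCCGAGT-3′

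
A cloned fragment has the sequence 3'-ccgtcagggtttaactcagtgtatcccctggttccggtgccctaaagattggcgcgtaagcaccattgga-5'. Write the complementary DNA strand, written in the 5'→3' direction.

5'-GGCAGTCCCAAATTGAGTCACATAGGGGACCAAGGCCACGGGATTTCTAACCGCGCATTCGTGGTAACCT-3'

The strand is given 3'→5', so its complement runs 5'→3' in the same left-to-right order: pair each base A↔T, G↔C.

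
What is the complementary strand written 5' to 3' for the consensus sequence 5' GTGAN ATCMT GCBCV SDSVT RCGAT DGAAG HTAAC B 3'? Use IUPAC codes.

5'-VGTTADCTTCHATCGYABSHSBGVGCAKGATNTCAC-3'

Standard pairs A↔T, G↔C; ambiguity codes pair R↔Y, M↔K, S↔S, B↔V, D↔H, N↔N. Complement (CACTNTAGKACGVGBSHSBAYGCTAHCTTCDATTGV), then reverse for 5'→3'.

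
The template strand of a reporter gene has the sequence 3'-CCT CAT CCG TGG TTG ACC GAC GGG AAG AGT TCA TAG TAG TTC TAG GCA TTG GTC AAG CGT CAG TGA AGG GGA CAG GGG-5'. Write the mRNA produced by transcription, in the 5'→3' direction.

5'-GGAGUAGGCACCAACUGGCUGCCCUUCUCAAGUAUCAUCAAGAUCCGUAACCAGUUCGCAGUCACUUCCCCUGUCCCC-3'

Reading the template 3'→5' as shown, RNA polymerase pairs each base (A→U, T→A, G↔C) to build mRNA 5'→3' directly.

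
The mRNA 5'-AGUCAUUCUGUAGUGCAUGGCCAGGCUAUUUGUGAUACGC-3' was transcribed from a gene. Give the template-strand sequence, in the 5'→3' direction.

Replace U with T to get the coding DNA strand: AGTCATTCTGTAGTGCATGGCCAGGCTATTTGTGATACGC. The template strand is its reverse complement (complement TCAGTAAGACATCACGTACCGGTCCGATAAACACTATGCG, then reverse).

5'-GCGTATCACAAATAGCCTGGCCATGCACTACAGAATGACT-3'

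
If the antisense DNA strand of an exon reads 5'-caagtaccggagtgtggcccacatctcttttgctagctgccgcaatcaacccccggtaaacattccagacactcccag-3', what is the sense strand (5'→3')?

The coding strand is complementary and antiparallel to the template: take the complement (A↔T, G↔C) and reverse.

5'-CTGGGAGTGTCTGGAATGTTTACCGGGGGTTGATTGCGGCAGCTAGCAAAAGAGATGTGGGCCACACTCCGGTACTTG-3'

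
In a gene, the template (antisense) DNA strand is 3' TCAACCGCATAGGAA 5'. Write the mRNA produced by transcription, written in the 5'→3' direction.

Reading the template 3'→5' as shown, RNA polymerase pairs each base (A→U, T→A, G↔C) to build mRNA 5'→3' directly.

5′-AGUUGGCGUAUCCUU-3′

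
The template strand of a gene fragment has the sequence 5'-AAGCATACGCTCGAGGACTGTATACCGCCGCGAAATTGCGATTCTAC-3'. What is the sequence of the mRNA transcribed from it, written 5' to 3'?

5'-GUAGAAUCGCAAUUUCGCGGCGGUAUACAGUCCUCGAGCGUAUGCUU-3'

The mRNA has the sequence of the coding strand (reverse complement of the template) with T→U. Reverse complement of AAGCATACGCTCGAGGACTGTATACCGCCGCGAAATTGCGATTCTAC is GTAGAATCGCAATTTCGCGGCGGTATACAGTCCTCGAGCGTATGCTT; then T→U.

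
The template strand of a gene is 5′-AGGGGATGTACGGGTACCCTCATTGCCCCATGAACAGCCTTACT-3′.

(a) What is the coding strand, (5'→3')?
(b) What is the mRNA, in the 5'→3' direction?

(a) 5'-AGTAAGGCTGTTCATGGGGCAATGAGGGTACCCGTACATCCCCT-3'
(b) 5'-AGUAAGGCUGUUCAUGGGGCAAUGAGGGUACCCGUACAUCCCCU-3'

(a) The coding strand is the reverse complement of the template: complement TCCCCTACATGCCCATGGGAGTAACGGGGTACTTGTCGGAATGA, then reverse.
(b) mRNA has the coding-strand sequence with T→U.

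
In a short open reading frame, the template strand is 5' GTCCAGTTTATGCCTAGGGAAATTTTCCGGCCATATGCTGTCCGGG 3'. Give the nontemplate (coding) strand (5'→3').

5'-CCCGGACAGCATATGGCCGGAAAATTTCCCTAGGCATAAACTGGAC-3'

The coding strand is complementary and antiparallel to the template: take the complement (A↔T, G↔C) and reverse.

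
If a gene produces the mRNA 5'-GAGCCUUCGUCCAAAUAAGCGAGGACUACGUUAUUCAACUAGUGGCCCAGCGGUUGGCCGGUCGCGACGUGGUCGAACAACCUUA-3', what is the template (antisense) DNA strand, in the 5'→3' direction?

5'-TAAGGTTGTTCGACCACGTCGCGACCGGCCAACCGCTGGGCCACTAGTTGAATAACGTAGTCCTCGCTTATTTGGACGAAGGCTC-3'

Replace U with T to get the coding DNA strand: GAGCCTTCGTCCAAATAAGCGAGGACTACGTTATTCAACTAGTGGCCCAGCGGTTGGCCGGTCGCGACGTGGTCGAACAACCTTA. The template strand is its reverse complement (complement CTCGGAAGCAGGTTTATTCGCTCCTGATGCAATAAGTTGATCACCGGGTCGCCAACCGGCCAGCGCTGCACCAGCTTGTTGGAAT, then reverse).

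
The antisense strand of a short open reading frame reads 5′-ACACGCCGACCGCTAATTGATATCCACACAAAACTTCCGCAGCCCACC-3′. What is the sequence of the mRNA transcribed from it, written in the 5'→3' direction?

5'-GGUGGGCUGCGGAAGUUUUGUGUGGAUAUCAAUUAGCGGUCGGCGUGU-3'

RNA polymerase reads the template 3'→5' and synthesizes mRNA 5'→3' by base-pairing (A→U, T→A, G↔C). The complement of the template is TGTGCGGCTGGCGATTAACTATAGGTGTGTTTTGAAGGCGTCGGGTGG; antiparallel, so 5'→3' the coding strand is GGTGGGCTGCGGAAGTTTTGTGTGGATATCAATTAGCGGTCGGCGTGT. Replace T with U for the mRNA.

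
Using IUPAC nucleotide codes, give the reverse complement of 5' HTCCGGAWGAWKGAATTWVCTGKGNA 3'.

5'-TNCMCAGBWAATTCMWTCWTCCGGAD-3'

Standard pairs A↔T, G↔C; ambiguity codes pair K↔M, W↔W, H↔D, V↔B, N↔N. Complement (DAGGCCTWCTWMCTTAAWBGACMCNT), then reverse for 5'→3'.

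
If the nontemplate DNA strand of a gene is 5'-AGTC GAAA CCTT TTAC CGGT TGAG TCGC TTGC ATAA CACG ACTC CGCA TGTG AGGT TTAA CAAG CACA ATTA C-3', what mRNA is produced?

5'-AGUCGAAACCUUUUACCGGUUGAGUCGCUUGCAUAACACGACUCCGCAUGUGAGGUUUAACAAGCACAAUUAC-3'

mRNA has the coding-strand sequence with U in place of T.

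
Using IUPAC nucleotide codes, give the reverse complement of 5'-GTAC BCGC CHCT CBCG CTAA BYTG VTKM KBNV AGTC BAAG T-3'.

5'-ACTTVGACTBNVMKMABCARVTTAGCGVGAGDGGCGVGTAC-3'

Standard pairs A↔T, G↔C; ambiguity codes pair Y↔R, M↔K, B↔V, H↔D, N↔N. Complement (CATGVGCGGDGAGVGCGATTVRACBAMKMVNBTCAGVTTCA), then reverse for 5'→3'.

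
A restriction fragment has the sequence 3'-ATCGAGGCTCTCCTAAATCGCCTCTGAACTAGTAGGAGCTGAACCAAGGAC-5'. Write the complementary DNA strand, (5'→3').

5'-TAGCTCCGAGAGGATTTAGCGGAGACTTGATCATCCTCGACTTGGTTCCTG-3'

The strand is given 3'→5', so its complement runs 5'→3' in the same left-to-right order: pair each base A↔T, G↔C.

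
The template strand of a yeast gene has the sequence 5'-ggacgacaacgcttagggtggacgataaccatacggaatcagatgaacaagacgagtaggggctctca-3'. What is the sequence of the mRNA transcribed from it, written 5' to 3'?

5′-UGAGAGCCCCUACUCGUCUUGUUCAUCUGAUUCCGUAUGGUUAUCGUCCACCCUAAGCGUUGUCGUCC-3′

RNA polymerase reads the template 3'→5' and synthesizes mRNA 5'→3' by base-pairing (A→U, T→A, G↔C). The complement of the template is CCTGCTGTTGCGAATCCCACCTGCTATTGGTATGCCTTAGTCTACTTGTTCTGCTCATCCCCGAGAGT; antiparallel, so 5'→3' the coding strand is TGAGAGCCCCTACTCGTCTTGTTCATCTGATTCCGTATGGTTATCGTCCACCCTAAGCGTTGTCGTCC. Replace T with U for the mRNA.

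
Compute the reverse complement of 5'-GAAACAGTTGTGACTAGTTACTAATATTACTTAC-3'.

Complement each base (A↔T, G↔C): CTTTGTCAACACTGATCAATGATTATAATGAATG. Then reverse.

5′-GTAAGTAATATTAGTAACTAGTCACAACTGTTTC-3′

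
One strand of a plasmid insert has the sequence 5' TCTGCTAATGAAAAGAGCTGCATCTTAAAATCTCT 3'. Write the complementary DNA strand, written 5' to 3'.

5′-AGAGATTTTAAGATGCAGCTCTTTTCATTAGCAGA-3′

The complement of TCTGCTAATGAAAAGAGCTGCATCTTAAAATCTCT is AGACGATTACTTTTCTCGACGTAGAATTTTAGAGA (A↔T, G↔C). DNA strands are antiparallel, so the complementary strand runs 3'→5'; reversing gives the 5'→3' form.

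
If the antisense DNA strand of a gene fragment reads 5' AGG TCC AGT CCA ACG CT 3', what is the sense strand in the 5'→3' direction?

5'-AGCGTTGGACTGGACCT-3'

The coding strand is complementary and antiparallel to the template: take the complement (A↔T, G↔C) and reverse.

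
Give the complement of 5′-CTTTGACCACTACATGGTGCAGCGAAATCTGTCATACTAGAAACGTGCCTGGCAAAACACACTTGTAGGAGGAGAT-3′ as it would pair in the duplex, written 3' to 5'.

Base-pairing A↔T, G↔C gives the complement. The complementary strand is antiparallel, so paired with a 5'→3' strand it runs 3'→5'.

3'-GAAACTGGTGATGTACCACGTCGCTTTAGACAGTATGATCTTTGCACGGACCGTTTTGTGTGAACATCCTCCTCTA-5'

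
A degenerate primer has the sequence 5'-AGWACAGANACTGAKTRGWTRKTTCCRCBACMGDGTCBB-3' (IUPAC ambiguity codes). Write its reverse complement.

Standard pairs A↔T, G↔C; ambiguity codes pair R↔Y, M↔K, W↔W, B↔V, D↔H, N↔N. Complement (TCWTGTCTNTGACTMAYCWAYMAAGGYGVTGKCHCAGVV), then reverse for 5'→3'.

5'-VVGACHCKGTVGYGGAAMYAWCYAMTCAGTNTCTGTWCT-3'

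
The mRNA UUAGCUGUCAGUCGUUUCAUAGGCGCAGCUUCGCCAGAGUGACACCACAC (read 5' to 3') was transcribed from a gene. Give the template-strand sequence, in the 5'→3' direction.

5'-GTGTGGTGTCACTCTGGCGAAGCTGCGCCTATGAAACGACTGACAGCTAA-3'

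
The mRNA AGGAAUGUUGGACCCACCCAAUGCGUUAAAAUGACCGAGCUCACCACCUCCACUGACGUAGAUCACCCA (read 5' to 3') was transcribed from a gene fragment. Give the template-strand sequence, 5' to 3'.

Replace U with T to get the coding DNA strand: AGGAATGTTGGACCCACCCAATGCGTTAAAATGACCGAGCTCACCACCTCCACTGACGTAGATCACCCA. The template strand is its reverse complement (complement TCCTTACAACCTGGGTGGGTTACGCAATTTTACTGGCTCGAGTGGTGGAGGTGACTGCATCTAGTGGGT, then reverse).

5'-TGGGTGATCTACGTCAGTGGAGGTGGTGAGCTCGGTCATTTTAACGCATTGGGTGGGTCCAACATTCCT-3'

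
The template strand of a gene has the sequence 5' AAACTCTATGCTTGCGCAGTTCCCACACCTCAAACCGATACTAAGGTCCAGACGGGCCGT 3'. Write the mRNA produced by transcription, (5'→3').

5'-ACGGCCCGUCUGGACCUUAGUAUCGGUUUGAGGUGUGGGAACUGCGCAAGCAUAGAGUUU-3'

The mRNA has the sequence of the coding strand (reverse complement of the template) with T→U. Reverse complement of AAACTCTATGCTTGCGCAGTTCCCACACCTCAAACCGATACTAAGGTCCAGACGGGCCGT is ACGGCCCGTCTGGACCTTAGTATCGGTTTGAGGTGTGGGAACTGCGCAAGCATAGAGTTT; then T→U.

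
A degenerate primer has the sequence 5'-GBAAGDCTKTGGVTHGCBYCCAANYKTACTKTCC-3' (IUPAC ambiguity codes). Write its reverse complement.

5'-GGAMAGTAMRNTTGGRVGCDABCCAMAGHCTTVC-3'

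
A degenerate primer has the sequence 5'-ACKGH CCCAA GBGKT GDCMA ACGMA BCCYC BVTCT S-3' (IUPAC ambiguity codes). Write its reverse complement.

Standard pairs A↔T, G↔C; ambiguity codes pair Y↔R, M↔K, S↔S, B↔V, D↔H. Complement (TGMCDGGGTTCVCMACHGKTTGCKTVGGRGVBAGAS), then reverse for 5'→3'.

5'-SAGABVGRGGVTKCGTTKGHCAMCVCTTGGGDCMGT-3'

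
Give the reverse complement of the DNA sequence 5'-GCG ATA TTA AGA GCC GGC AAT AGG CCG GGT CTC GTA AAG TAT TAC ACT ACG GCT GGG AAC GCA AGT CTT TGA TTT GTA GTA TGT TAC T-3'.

5'-AGTAACATACTACAAATCAAAGACTTGCGTTCCCAGCCGTAGTGTAATACTTTACGAGACCCGGCCTATTGCCGGCTCTTAATATCGC-3'

Reading the sequence 3'→5' and pairing each base (A↔T, G↔C) gives the reverse complement directly.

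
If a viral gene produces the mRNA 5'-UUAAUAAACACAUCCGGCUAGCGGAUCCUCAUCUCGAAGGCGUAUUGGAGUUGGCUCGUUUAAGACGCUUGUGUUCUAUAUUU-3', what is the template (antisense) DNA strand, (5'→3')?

5'-AAATATAGAACACAAGCGTCTTAAACGAGCCAACTCCAATACGCCTTCGAGATGAGGATCCGCTAGCCGGATGTGTTTATTAA-3'

Replace U with T to get the coding DNA strand: TTAATAAACACATCCGGCTAGCGGATCCTCATCTCGAAGGCGTATTGGAGTTGGCTCGTTTAAGACGCTTGTGTTCTATATTT. The template strand is its reverse complement (complement AATTATTTGTGTAGGCCGATCGCCTAGGAGTAGAGCTTCCGCATAACCTCAACCGAGCAAATTCTGCGAACACAAGATATAAA, then reverse).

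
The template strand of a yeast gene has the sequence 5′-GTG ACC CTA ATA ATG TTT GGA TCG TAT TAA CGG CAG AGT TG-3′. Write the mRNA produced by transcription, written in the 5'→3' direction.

RNA polymerase reads the template 3'→5' and synthesizes mRNA 5'→3' by base-pairing (A→U, T→A, G↔C). The complement of the template is CACTGGGATTATTACAAACCTAGCATAATTGCCGTCTCAAC; antiparallel, so 5'→3' the coding strand is CAACTCTGCCGTTAATACGATCCAAACATTATTAGGGTCAC. Replace T with U for the mRNA.

5′-CAACUCUGCCGUUAAUACGAUCCAAACAUUAUUAGGGUCAC-3′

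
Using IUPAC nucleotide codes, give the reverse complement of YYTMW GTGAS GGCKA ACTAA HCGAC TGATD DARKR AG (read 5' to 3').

Standard pairs A↔T, G↔C; ambiguity codes pair R↔Y, M↔K, W↔W, S↔S, D↔H. Complement (RRAKWCACTSCCGMTTGATTDGCTGACTAHHTYMYTC), then reverse for 5'→3'.

5'-CTYMYTHHATCAGTCGDTTAGTTMGCCSTCACWKARR-3'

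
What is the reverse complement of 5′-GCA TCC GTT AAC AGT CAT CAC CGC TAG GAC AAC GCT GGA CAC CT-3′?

Reading the sequence 3'→5' and pairing each base (A↔T, G↔C) gives the reverse complement directly.

5'-AGGTGTCCAGCGTTGTCCTAGCGGTGATGACTGTTAACGGATGC-3'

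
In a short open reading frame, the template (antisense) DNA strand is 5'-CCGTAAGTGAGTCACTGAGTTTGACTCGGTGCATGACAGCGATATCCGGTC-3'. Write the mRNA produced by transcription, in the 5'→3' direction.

RNA polymerase reads the template 3'→5' and synthesizes mRNA 5'→3' by base-pairing (A→U, T→A, G↔C). The complement of the template is GGCATTCACTCAGTGACTCAAACTGAGCCACGTACTGTCGCTATAGGCCAG; antiparallel, so 5'→3' the coding strand is GACCGGATATCGCTGTCATGCACCGAGTCAAACTCAGTGACTCACTTACGG. Replace T with U for the mRNA.

5'-GACCGGAUAUCGCUGUCAUGCACCGAGUCAAACUCAGUGACUCACUUACGG-3'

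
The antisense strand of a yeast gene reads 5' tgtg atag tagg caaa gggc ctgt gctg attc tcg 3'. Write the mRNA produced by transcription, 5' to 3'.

5'-CGAGAAUCAGCACAGGCCCUUUGCCUACUAUCACA-3'

RNA polymerase reads the template 3'→5' and synthesizes mRNA 5'→3' by base-pairing (A→U, T→A, G↔C). The complement of the template is ACACTATCATCCGTTTCCCGGACACGACTAAGAGC; antiparallel, so 5'→3' the coding strand is CGAGAATCAGCACAGGCCCTTTGCCTACTATCACA. Replace T with U for the mRNA.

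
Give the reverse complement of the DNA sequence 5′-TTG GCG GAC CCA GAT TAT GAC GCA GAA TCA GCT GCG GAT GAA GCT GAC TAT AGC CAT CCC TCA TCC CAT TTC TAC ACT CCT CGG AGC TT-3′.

Reading the sequence 3'→5' and pairing each base (A↔T, G↔C) gives the reverse complement directly.

5'-AAGCTCCGAGGAGTGTAGAAATGGGATGAGGGATGGCTATAGTCAGCTTCATCCGCAGCTGATTCTGCGTCATAATCTGGGTCCGCCAA-3'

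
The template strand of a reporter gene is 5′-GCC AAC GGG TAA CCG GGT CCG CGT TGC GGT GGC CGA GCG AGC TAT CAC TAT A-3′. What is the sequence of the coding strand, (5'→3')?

5'-TATAGTGATAGCTCGCTCGGCCACCGCAACGCGGACCCGGTTACCCGTTGGC-3'

The coding strand is complementary and antiparallel to the template: take the complement (A↔T, G↔C) and reverse.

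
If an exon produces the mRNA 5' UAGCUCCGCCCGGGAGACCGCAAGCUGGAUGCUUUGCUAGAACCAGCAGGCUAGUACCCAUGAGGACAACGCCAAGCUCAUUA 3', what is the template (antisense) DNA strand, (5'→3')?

5'-TAATGAGCTTGGCGTTGTCCTCATGGGTACTAGCCTGCTGGTTCTAGCAAAGCATCCAGCTTGCGGTCTCCCGGGCGGAGCTA-3'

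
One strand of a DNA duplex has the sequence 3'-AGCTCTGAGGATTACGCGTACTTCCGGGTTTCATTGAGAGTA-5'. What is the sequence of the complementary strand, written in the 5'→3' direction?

The strand is given 3'→5', so its complement runs 5'→3' in the same left-to-right order: pair each base A↔T, G↔C.

5'-TCGAGACTCCTAATGCGCATGAAGGCCCAAAGTAACTCTCAT-3'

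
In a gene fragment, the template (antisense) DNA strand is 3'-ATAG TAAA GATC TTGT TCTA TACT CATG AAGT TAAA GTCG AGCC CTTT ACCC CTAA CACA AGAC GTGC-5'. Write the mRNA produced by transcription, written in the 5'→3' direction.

Reading the template 3'→5' as shown, RNA polymerase pairs each base (A→U, T→A, G↔C) to build mRNA 5'→3' directly.

5'-UAUCAUUUCUAGAACAAGAUAUGAGUACUUCAAUUUCAGCUCGGGAAAUGGGGAUUGUGUUCUGCACG-3'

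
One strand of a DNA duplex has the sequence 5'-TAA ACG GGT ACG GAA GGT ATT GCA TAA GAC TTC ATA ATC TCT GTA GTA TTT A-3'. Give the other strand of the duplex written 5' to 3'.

5'-TAAATACTACAGAGATTATGAAGTCTTATGCAATACCTTCCGTACCCGTTTA-3'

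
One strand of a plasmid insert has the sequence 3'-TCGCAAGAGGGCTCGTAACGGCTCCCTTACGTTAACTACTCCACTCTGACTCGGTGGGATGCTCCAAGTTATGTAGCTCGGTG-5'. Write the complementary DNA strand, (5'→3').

5'-AGCGTTCTCCCGAGCATTGCCGAGGGAATGCAATTGATGAGGTGAGACTGAGCCACCCTACGAGGTTCAATACATCGAGCCAC-3'

The strand is given 3'→5', so its complement runs 5'→3' in the same left-to-right order: pair each base A↔T, G↔C.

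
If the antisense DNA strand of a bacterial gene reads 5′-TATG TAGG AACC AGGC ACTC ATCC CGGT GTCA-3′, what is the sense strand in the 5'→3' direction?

5'-TGACACCGGGATGAGTGCCTGGTTCCTACATA-3'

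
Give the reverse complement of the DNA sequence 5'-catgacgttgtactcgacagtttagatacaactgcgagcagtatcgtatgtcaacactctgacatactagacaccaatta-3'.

Reading the sequence 3'→5' and pairing each base (A↔T, G↔C) gives the reverse complement directly.

5'-TAATTGGTGTCTAGTATGTCAGAGTGTTGACATACGATACTGCTCGCAGTTGTATCTAAACTGTCGAGTACAACGTCATG-3'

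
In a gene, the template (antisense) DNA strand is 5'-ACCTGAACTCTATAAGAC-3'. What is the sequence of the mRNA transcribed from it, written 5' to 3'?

The mRNA has the sequence of the coding strand (reverse complement of the template) with T→U. Reverse complement of ACCTGAACTCTATAAGAC is GTCTTATAGAGTTCAGGT; then T→U.

5′-GUCUUAUAGAGUUCAGGU-3′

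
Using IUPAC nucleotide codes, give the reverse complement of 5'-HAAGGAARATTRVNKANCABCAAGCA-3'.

5'-TGCTTGVTGNTMNBYAATYTTCCTTD-3'

Standard pairs A↔T, G↔C; ambiguity codes pair R↔Y, K↔M, B↔V, H↔D, N↔N. Complement (DTTCCTTYTAAYBNMTNGTVGTTCGT), then reverse for 5'→3'.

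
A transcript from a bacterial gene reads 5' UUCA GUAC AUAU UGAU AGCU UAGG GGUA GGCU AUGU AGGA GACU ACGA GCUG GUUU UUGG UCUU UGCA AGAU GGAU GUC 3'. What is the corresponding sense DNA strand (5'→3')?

5'-TTCAGTACATATTGATAGCTTAGGGGTAGGCTATGTAGGAGACTACGAGCTGGTTTTTGGTCTTTGCAAGATGGATGTC-3'

The coding DNA strand has the same 5'→3' sequence as the mRNA with U replaced by T.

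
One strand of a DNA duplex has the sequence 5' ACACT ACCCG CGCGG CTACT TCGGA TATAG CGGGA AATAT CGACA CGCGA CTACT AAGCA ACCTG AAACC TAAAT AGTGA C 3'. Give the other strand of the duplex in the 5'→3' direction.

5'-GTCACTATTTAGGTTTCAGGTTGCTTAGTAGTCGCGTGTCGATATTTCCCGCTATATCCGAAGTAGCCGCGCGGGTAGTGT-3'

The complement of ACACTACCCGCGCGGCTACTTCGGATATAGCGGGAAATATCGACACGCGACTACTAAGCAACCTGAAACCTAAATAGTGAC is TGTGATGGGCGCGCCGATGAAGCCTATATCGCCCTTTATAGCTGTGCGCTGATGATTCGTTGGACTTTGGATTTATCACTG (A↔T, G↔C). DNA strands are antiparallel, so the complementary strand runs 3'→5'; reversing gives the 5'→3' form.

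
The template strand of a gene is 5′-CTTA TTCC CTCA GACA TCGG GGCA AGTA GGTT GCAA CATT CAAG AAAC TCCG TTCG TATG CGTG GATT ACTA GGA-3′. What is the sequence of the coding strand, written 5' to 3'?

5'-TCCTAGTAATCCACGCATACGAACGGAGTTTCTTGAATGTTGCAACCTACTTGCCCCGATGTCTGAGGGAATAAG-3'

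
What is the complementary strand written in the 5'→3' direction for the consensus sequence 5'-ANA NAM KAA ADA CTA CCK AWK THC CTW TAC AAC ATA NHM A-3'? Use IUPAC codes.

Standard pairs A↔T, G↔C; ambiguity codes pair M↔K, W↔W, D↔H, N↔N. Complement (TNTNTKMTTTHTGATGGMTWMADGGAWATGTTGTATNDKT), then reverse for 5'→3'.

5'-TKDNTATGTTGTAWAGGDAMWTMGGTAGTHTTTMKTNTNT-3'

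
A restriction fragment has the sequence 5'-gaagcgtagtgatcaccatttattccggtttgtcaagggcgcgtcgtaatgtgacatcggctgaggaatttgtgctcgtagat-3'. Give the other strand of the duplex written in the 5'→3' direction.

The complement of GAAGCGTAGTGATCACCATTTATTCCGGTTTGTCAAGGGCGCGTCGTAATGTGACATCGGCTGAGGAATTTGTGCTCGTAGAT is CTTCGCATCACTAGTGGTAAATAAGGCCAAACAGTTCCCGCGCAGCATTACACTGTAGCCGACTCCTTAAACACGAGCATCTA (A↔T, G↔C). DNA strands are antiparallel, so the complementary strand runs 3'→5'; reversing gives the 5'→3' form.

5'-ATCTACGAGCACAAATTCCTCAGCCGATGTCACATTACGACGCGCCCTTGACAAACCGGAATAAATGGTGATCACTACGCTTC-3'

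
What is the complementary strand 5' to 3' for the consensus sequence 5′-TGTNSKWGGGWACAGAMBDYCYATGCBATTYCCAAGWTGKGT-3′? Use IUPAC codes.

5'-ACMCAWCTTGGRAATVGCATRGRHVKTCTGTWCCCWMSNACA-3'

Standard pairs A↔T, G↔C; ambiguity codes pair Y↔R, M↔K, W↔W, S↔S, B↔V, D↔H, N↔N. Complement (ACANSMWCCCWTGTCTKVHRGRTACGVTAARGGTTCWACMCA), then reverse for 5'→3'.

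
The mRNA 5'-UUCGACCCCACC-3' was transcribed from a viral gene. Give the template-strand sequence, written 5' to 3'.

5'-GGTGGGGTCGAA-3'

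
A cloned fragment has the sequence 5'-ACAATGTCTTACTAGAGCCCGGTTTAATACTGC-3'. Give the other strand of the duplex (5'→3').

Pairing A↔T and G↔C gives TGTTACAGAATGATCTCGGGCCAAATTATGACG, running 3'→5'. Reverse for the 5'→3' convention.

5'-GCAGTATTAAACCGGGCTCTAGTAAGACATTGT-3'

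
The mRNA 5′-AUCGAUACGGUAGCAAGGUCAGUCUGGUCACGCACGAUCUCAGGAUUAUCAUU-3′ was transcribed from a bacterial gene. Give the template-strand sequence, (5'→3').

5'-AATGATAATCCTGAGATCGTGCGTGACCAGACTGACCTTGCTACCGTATCGAT-3'

Replace U with T to get the coding DNA strand: ATCGATACGGTAGCAAGGTCAGTCTGGTCACGCACGATCTCAGGATTATCATT. The template strand is its reverse complement (complement TAGCTATGCCATCGTTCCAGTCAGACCAGTGCGTGCTAGAGTCCTAATAGTAA, then reverse).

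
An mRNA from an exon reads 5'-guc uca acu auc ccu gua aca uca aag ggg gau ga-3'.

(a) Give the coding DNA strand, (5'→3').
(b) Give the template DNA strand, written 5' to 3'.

(a) 5'-GTCTCAACTATCCCTGTAACATCAAAGGGGGATGA-3'
(b) 5'-TCATCCCCCTTTGATGTTACAGGGATAGTTGAGAC-3'

(a) The coding strand matches the mRNA with U→T.
(b) The template strand is the reverse complement of the coding strand.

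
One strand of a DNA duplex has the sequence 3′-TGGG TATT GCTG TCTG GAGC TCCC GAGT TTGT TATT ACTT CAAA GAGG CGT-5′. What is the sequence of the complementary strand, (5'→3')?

The strand is given 3'→5', so its complement runs 5'→3' in the same left-to-right order: pair each base A↔T, G↔C.

5'-ACCCATAACGACAGACCTCGAGGGCTCAAACAATAATGAAGTTTCTCCGCA-3'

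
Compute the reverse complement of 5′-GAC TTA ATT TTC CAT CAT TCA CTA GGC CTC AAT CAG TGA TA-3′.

5'-TATCACTGATTGAGGCCTAGTGAATGATGGAAAATTAAGTC-3'

Complement each base (A↔T, G↔C): CTGAATTAAAAGGTAGTAAGTGATCCGGAGTTAGTCACTAT. Then reverse.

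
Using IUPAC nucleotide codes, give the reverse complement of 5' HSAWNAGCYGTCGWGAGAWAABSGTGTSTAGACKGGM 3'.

Standard pairs A↔T, G↔C; ambiguity codes pair Y↔R, M↔K, W↔W, S↔S, B↔V, H↔D, N↔N. Complement (DSTWNTCGRCAGCWCTCTWTTVSCACASATCTGMCCK), then reverse for 5'→3'.

5'-KCCMGTCTASACACSVTTWTCTCWCGACRGCTNWTSD-3'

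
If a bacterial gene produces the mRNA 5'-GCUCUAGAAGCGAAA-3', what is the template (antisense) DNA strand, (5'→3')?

Replace U with T to get the coding DNA strand: GCTCTAGAAGCGAAA. The template strand is its reverse complement (complement CGAGATCTTCGCTTT, then reverse).

5'-TTTCGCTTCTAGAGC-3'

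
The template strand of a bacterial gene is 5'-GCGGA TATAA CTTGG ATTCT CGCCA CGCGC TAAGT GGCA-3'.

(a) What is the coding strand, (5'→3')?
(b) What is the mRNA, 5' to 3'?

(a) 5'-TGCCACTTAGCGCGTGGCGAGAATCCAAGTTATATCCGC-3'
(b) 5′-UGCCACUUAGCGCGUGGCGAGAAUCCAAGUUAUAUCCGC-3′

(a) The coding strand is the reverse complement of the template: complement CGCCTATATTGAACCTAAGAGCGGTGCGCGATTCACCGT, then reverse.
(b) mRNA has the coding-strand sequence with T→U.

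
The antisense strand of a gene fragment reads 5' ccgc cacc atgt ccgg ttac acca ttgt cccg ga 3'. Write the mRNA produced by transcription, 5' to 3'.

RNA polymerase reads the template 3'→5' and synthesizes mRNA 5'→3' by base-pairing (A→U, T→A, G↔C). The complement of the template is GGCGGTGGTACAGGCCAATGTGGTAACAGGGCCT; antiparallel, so 5'→3' the coding strand is TCCGGGACAATGGTGTAACCGGACATGGTGGCGG. Replace T with U for the mRNA.

5'-UCCGGGACAAUGGUGUAACCGGACAUGGUGGCGG-3'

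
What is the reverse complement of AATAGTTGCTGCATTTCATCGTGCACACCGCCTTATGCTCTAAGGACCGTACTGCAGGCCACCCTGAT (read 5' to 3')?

Reading the sequence 3'→5' and pairing each base (A↔T, G↔C) gives the reverse complement directly.

5′-ATCAGGGTGGCCTGCAGTACGGTCCTTAGAGCATAAGGCGGTGTGCACGATGAAATGCAGCAACTATT-3′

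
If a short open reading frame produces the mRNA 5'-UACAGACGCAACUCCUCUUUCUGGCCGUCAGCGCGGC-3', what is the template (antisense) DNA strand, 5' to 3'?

5'-GCCGCGCTGACGGCCAGAAAGAGGAGTTGCGTCTGTA-3'

Replace U with T to get the coding DNA strand: TACAGACGCAACTCCTCTTTCTGGCCGTCAGCGCGGC. The template strand is its reverse complement (complement ATGTCTGCGTTGAGGAGAAAGACCGGCAGTCGCGCCG, then reverse).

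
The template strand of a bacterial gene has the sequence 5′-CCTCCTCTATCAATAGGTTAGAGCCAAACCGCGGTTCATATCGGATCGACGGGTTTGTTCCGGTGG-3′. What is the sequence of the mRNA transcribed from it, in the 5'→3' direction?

5'-CCACCGGAACAAACCCGUCGAUCCGAUAUGAACCGCGGUUUGGCUCUAACCUAUUGAUAGAGGAGG-3'

RNA polymerase reads the template 3'→5' and synthesizes mRNA 5'→3' by base-pairing (A→U, T→A, G↔C). The complement of the template is GGAGGAGATAGTTATCCAATCTCGGTTTGGCGCCAAGTATAGCCTAGCTGCCCAAACAAGGCCACC; antiparallel, so 5'→3' the coding strand is CCACCGGAACAAACCCGTCGATCCGATATGAACCGCGGTTTGGCTCTAACCTATTGATAGAGGAGG. Replace T with U for the mRNA.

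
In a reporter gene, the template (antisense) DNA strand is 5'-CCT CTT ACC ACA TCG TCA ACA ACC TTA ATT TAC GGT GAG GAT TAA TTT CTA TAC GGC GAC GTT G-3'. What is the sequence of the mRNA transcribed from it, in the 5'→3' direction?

The mRNA has the sequence of the coding strand (reverse complement of the template) with T→U. Reverse complement of CCTCTTACCACATCGTCAACAACCTTAATTTACGGTGAGGATTAATTTCTATACGGCGACGTTG is CAACGTCGCCGTATAGAAATTAATCCTCACCGTAAATTAAGGTTGTTGACGATGTGGTAAGAGG; then T→U.

5'-CAACGUCGCCGUAUAGAAAUUAAUCCUCACCGUAAAUUAAGGUUGUUGACGAUGUGGUAAGAGG-3'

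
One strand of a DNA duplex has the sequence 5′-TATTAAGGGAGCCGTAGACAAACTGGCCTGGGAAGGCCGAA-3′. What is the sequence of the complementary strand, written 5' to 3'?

The complement of TATTAAGGGAGCCGTAGACAAACTGGCCTGGGAAGGCCGAA is ATAATTCCCTCGGCATCTGTTTGACCGGACCCTTCCGGCTT (A↔T, G↔C). DNA strands are antiparallel, so the complementary strand runs 3'→5'; reversing gives the 5'→3' form.

5'-TTCGGCCTTCCCAGGCCAGTTTGTCTACGGCTCCCTTAATA-3'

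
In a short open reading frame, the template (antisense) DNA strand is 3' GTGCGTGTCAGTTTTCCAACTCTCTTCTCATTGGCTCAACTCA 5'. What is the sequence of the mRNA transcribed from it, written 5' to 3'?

Reading the template 3'→5' as shown, RNA polymerase pairs each base (A→U, T→A, G↔C) to build mRNA 5'→3' directly.

5′-CACGCACAGUCAAAAGGUUGAGAGAAGAGUAACCGAGUUGAGU-3′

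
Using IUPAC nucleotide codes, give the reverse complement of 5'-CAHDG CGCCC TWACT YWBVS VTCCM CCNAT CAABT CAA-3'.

5'-TTGAVTTGATNGGKGGABSBVWRAGTWAGGGCGCHDTG-3'

Standard pairs A↔T, G↔C; ambiguity codes pair Y↔R, M↔K, W↔W, S↔S, B↔V, D↔H, N↔N. Complement (GTDHCGCGGGAWTGARWVBSBAGGKGGNTAGTTVAGTT), then reverse for 5'→3'.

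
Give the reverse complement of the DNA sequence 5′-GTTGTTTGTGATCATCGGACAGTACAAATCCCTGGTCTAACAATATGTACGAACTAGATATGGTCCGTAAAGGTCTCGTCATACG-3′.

5'-CGTATGACGAGACCTTTACGGACCATATCTAGTTCGTACATATTGTTAGACCAGGGATTTGTACTGTCCGATGATCACAAACAAC-3'

Reading the sequence 3'→5' and pairing each base (A↔T, G↔C) gives the reverse complement directly.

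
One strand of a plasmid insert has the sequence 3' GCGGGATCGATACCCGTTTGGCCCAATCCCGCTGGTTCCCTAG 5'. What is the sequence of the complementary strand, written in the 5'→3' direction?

The strand is given 3'→5', so its complement runs 5'→3' in the same left-to-right order: pair each base A↔T, G↔C.

5'-CGCCCTAGCTATGGGCAAACCGGGTTAGGGCGACCAAGGGATC-3'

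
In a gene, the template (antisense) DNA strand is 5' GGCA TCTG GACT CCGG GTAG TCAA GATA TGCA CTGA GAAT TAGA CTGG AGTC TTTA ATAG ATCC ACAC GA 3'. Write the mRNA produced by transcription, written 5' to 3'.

5'-UCGUGUGGAUCUAUUAAAGACUCCAGUCUAAUUCUCAGUGCAUAUCUUGACUACCCGGAGUCCAGAUGCC-3'

RNA polymerase reads the template 3'→5' and synthesizes mRNA 5'→3' by base-pairing (A→U, T→A, G↔C). The complement of the template is CCGTAGACCTGAGGCCCATCAGTTCTATACGTGACTCTTAATCTGACCTCAGAAATTATCTAGGTGTGCT; antiparallel, so 5'→3' the coding strand is TCGTGTGGATCTATTAAAGACTCCAGTCTAATTCTCAGTGCATATCTTGACTACCCGGAGTCCAGATGCC. Replace T with U for the mRNA.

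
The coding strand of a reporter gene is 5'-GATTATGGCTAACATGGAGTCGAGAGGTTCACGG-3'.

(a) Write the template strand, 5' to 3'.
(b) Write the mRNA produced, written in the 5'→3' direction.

(a) The template strand is the reverse complement of the coding strand: complement CTAATACCGATTGTACCTCAGCTCTCCAAGTGCC, then reverse.
(b) mRNA matches the coding strand with T→U.

(a) 5'-CCGTGAACCTCTCGACTCCATGTTAGCCATAATC-3'
(b) 5'-GAUUAUGGCUAACAUGGAGUCGAGAGGUUCACGG-3'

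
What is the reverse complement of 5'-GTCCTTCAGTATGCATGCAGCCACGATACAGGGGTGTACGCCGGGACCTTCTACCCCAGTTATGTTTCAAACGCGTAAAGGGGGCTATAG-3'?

5'-CTATAGCCCCCTTTACGCGTTTGAAACATAACTGGGGTAGAAGGTCCCGGCGTACACCCCTGTATCGTGGCTGCATGCATACTGAAGGAC-3'

Complement each base (A↔T, G↔C): CAGGAAGTCATACGTACGTCGGTGCTATGTCCCCACATGCGGCCCTGGAAGATGGGGTCAATACAAAGTTTGCGCATTTCCCCCGATATC. Then reverse.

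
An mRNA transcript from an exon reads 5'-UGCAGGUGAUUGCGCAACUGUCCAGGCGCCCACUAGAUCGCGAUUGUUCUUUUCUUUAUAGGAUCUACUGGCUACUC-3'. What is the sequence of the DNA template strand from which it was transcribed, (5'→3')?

5'-GAGTAGCCAGTAGATCCTATAAAGAAAAGAACAATCGCGATCTAGTGGGCGCCTGGACAGTTGCGCAATCACCTGCA-3'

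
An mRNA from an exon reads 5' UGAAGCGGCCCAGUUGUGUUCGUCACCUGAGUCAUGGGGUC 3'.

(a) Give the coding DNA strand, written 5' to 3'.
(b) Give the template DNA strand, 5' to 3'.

(a) The coding strand matches the mRNA with U→T.
(b) The template strand is the reverse complement of the coding strand.

(a) 5′-TGAAGCGGCCCAGTTGTGTTCGTCACCTGAGTCATGGGGTC-3′
(b) 5′-GACCCCATGACTCAGGTGACGAACACAACTGGGCCGCTTCA-3′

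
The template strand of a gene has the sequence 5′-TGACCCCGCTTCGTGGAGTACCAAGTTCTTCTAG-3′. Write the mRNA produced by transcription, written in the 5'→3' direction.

The mRNA has the sequence of the coding strand (reverse complement of the template) with T→U. Reverse complement of TGACCCCGCTTCGTGGAGTACCAAGTTCTTCTAG is CTAGAAGAACTTGGTACTCCACGAAGCGGGGTCA; then T→U.

5'-CUAGAAGAACUUGGUACUCCACGAAGCGGGGUCA-3'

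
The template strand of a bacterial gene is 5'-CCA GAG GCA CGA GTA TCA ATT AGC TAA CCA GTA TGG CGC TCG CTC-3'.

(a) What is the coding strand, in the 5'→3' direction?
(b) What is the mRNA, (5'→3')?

(a) 5′-GAGCGAGCGCCATACTGGTTAGCTAATTGATACTCGTGCCTCTGG-3′
(b) 5'-GAGCGAGCGCCAUACUGGUUAGCUAAUUGAUACUCGUGCCUCUGG-3'

(a) The coding strand is the reverse complement of the template: complement GGTCTCCGTGCTCATAGTTAATCGATTGGTCATACCGCGAGCGAG, then reverse.
(b) mRNA has the coding-strand sequence with T→U.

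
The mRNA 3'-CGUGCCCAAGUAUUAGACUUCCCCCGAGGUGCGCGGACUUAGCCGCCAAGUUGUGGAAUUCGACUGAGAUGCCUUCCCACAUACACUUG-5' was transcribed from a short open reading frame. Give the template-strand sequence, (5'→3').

Written 5'→3' the mRNA is GUUCACAUACACCCUUCCGUAGAGUCAGCUUAAGGUGUUGAACCGCCGAUUCAGGCGCGUGGAGCCCCCUUCAGAUUAUGAACCCGUGC, so the coding DNA strand is GTTCACATACACCCTTCCGTAGAGTCAGCTTAAGGTGTTGAACCGCCGATTCAGGCGCGTGGAGCCCCCTTCAGATTATGAACCCGTGC. The template is its reverse complement.

5′-GCACGGGTTCATAATCTGAAGGGGGCTCCACGCGCCTGAATCGGCGGTTCAACACCTTAAGCTGACTCTACGGAAGGGTGTATGTGAAC-3′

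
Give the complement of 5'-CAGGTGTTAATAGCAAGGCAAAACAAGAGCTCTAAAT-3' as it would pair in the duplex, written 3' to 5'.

Base-pairing A↔T, G↔C gives the complement. The complementary strand is antiparallel, so paired with a 5'→3' strand it runs 3'→5'.

3'-GTCCACAATTATCGTTCCGTTTTGTTCTCGAGATTTA-5'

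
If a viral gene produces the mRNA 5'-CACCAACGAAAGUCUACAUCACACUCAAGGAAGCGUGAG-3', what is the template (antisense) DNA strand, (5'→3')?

5'-CTCACGCTTCCTTGAGTGTGATGTAGACTTTCGTTGGTG-3'

Replace U with T to get the coding DNA strand: CACCAACGAAAGTCTACATCACACTCAAGGAAGCGTGAG. The template strand is its reverse complement (complement GTGGTTGCTTTCAGATGTAGTGTGAGTTCCTTCGCACTC, then reverse).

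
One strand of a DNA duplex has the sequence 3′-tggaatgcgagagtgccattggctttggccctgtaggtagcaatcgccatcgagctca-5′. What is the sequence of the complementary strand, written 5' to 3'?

5'-ACCTTACGCTCTCACGGTAACCGAAACCGGGACATCCATCGTTAGCGGTAGCTCGAGT-3'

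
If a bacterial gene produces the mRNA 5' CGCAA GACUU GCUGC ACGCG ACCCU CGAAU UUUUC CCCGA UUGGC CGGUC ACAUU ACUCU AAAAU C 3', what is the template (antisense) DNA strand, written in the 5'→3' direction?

Replace U with T to get the coding DNA strand: CGCAAGACTTGCTGCACGCGACCCTCGAATTTTTCCCCGATTGGCCGGTCACATTACTCTAAAATC. The template strand is its reverse complement (complement GCGTTCTGAACGACGTGCGCTGGGAGCTTAAAAAGGGGCTAACCGGCCAGTGTAATGAGATTTTAG, then reverse).

5'-GATTTTAGAGTAATGTGACCGGCCAATCGGGGAAAAATTCGAGGGTCGCGTGCAGCAAGTCTTGCG-3'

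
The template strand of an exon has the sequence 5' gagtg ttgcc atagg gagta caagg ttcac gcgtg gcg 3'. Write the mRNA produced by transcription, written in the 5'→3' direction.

5'-CGCCACGCGUGAACCUUGUACUCCCUAUGGCAACACUC-3'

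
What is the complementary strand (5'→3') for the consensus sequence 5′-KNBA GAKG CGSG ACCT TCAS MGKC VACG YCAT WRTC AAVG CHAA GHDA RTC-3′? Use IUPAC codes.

5'-GAYTHDCTTDGCBTTGAYWATGRCGTBGMCKSTGAAGGTCSCGCMTCTVNM-3'

Standard pairs A↔T, G↔C; ambiguity codes pair R↔Y, M↔K, W↔W, S↔S, B↔V, D↔H, N↔N. Complement (MNVTCTMCGCSCTGGAAGTSKCMGBTGCRGTAWYAGTTBCGDTTCDHTYAG), then reverse for 5'→3'.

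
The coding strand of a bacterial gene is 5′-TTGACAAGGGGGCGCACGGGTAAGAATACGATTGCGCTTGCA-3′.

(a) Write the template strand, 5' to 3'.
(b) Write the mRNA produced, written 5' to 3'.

(a) The template strand is the reverse complement of the coding strand: complement AACTGTTCCCCCGCGTGCCCATTCTTATGCTAACGCGAACGT, then reverse.
(b) mRNA matches the coding strand with T→U.

(a) 5'-TGCAAGCGCAATCGTATTCTTACCCGTGCGCCCCCTTGTCAA-3'
(b) 5'-UUGACAAGGGGGCGCACGGGUAAGAAUACGAUUGCGCUUGCA-3'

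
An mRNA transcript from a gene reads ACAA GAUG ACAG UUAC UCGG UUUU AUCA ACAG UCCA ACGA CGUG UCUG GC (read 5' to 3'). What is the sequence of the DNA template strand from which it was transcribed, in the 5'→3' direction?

5′-GCCAGACACGTCGTTGGACTGTTGATAAAACCGAGTAACTGTCATCTTGT-3′

Replace U with T to get the coding DNA strand: ACAAGATGACAGTTACTCGGTTTTATCAACAGTCCAACGACGTGTCTGGC. The template strand is its reverse complement (complement TGTTCTACTGTCAATGAGCCAAAATAGTTGTCAGGTTGCTGCACAGACCG, then reverse).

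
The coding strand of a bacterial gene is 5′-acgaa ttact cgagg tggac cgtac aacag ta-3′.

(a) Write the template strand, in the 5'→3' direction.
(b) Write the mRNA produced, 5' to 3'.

(a) The template strand is the reverse complement of the coding strand: complement TGCTTAATGAGCTCCACCTGGCATGTTGTCAT, then reverse.
(b) mRNA matches the coding strand with T→U.

(a) 5'-TACTGTTGTACGGTCCACCTCGAGTAATTCGT-3'
(b) 5′-ACGAAUUACUCGAGGUGGACCGUACAACAGUA-3′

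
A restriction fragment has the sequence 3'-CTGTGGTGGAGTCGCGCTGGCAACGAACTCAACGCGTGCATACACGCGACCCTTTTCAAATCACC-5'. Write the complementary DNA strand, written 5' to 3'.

5'-GACACCACCTCAGCGCGACCGTTGCTTGAGTTGCGCACGTATGTGCGCTGGGAAAAGTTTAGTGG-3'

The strand is given 3'→5', so its complement runs 5'→3' in the same left-to-right order: pair each base A↔T, G↔C.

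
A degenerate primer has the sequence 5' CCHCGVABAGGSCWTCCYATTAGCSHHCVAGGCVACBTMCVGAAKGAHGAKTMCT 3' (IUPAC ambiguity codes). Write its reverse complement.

5'-AGKAMTCDTCMTTCBGKAVGTBGCCTBGDDSGCTAATRGGAWGSCCTVTBCGDGG-3'

Standard pairs A↔T, G↔C; ambiguity codes pair Y↔R, M↔K, W↔W, S↔S, B↔V, H↔D. Complement (GGDGCBTVTCCSGWAGGRTAATCGSDDGBTCCGBTGVAKGBCTTMCTDCTMAKGA), then reverse for 5'→3'.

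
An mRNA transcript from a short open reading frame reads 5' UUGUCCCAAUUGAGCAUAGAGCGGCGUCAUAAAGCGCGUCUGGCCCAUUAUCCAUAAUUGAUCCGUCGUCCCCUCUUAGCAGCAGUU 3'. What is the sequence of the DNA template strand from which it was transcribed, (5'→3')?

Replace U with T to get the coding DNA strand: TTGTCCCAATTGAGCATAGAGCGGCGTCATAAAGCGCGTCTGGCCCATTATCCATAATTGATCCGTCGTCCCCTCTTAGCAGCAGTT. The template strand is its reverse complement (complement AACAGGGTTAACTCGTATCTCGCCGCAGTATTTCGCGCAGACCGGGTAATAGGTATTAACTAGGCAGCAGGGGAGAATCGTCGTCAA, then reverse).

5'-AACTGCTGCTAAGAGGGGACGACGGATCAATTATGGATAATGGGCCAGACGCGCTTTATGACGCCGCTCTATGCTCAATTGGGACAA-3'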